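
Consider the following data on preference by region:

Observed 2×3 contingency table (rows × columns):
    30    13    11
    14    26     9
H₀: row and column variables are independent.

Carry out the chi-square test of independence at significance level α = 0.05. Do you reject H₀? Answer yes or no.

reject H₀: yes

Row totals [54, 49], col totals [44, 39, 20], n=103
χ² = (30−23.07)²/23.07 + (13−20.45)²/20.45 + (11−10.49)²/10.49 + (14−20.93)²/20.93 + (26−18.55)²/18.55 + (9−9.51)²/9.51 = 10.1327
df = 2
p-value (upper-tail) = 0.00631
At α=0.05: p < α → reject H₀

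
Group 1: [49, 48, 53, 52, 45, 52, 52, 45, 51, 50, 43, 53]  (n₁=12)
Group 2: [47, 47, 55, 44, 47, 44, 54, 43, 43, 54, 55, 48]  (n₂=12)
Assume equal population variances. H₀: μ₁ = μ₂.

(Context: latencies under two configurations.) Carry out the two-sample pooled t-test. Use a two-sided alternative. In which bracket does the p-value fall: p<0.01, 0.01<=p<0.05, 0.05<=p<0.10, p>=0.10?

p-value bracket: p>=0.10

x̄₁=49.417, s₁=3.450, n₁=12
x̄₂=48.417, s₂=4.795, n₂=12
s_p² = [11·3.450² + 11·4.795²]/22 = 17.4470
SE = √(s_p²·(1/12+1/12)) = 1.7052
t = (49.417−48.417)/1.7052 = 0.5864
df = 22
p-value (two-sided) = 0.56356
→ bracket: p>=0.10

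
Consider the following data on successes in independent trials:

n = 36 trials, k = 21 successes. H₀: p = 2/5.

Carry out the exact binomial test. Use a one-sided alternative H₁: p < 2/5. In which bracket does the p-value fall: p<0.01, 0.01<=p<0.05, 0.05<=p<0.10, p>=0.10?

p-value bracket: p>=0.10

Exact binomial: n=36, k=21, p₀=2/5=0.4000
P(X≤21) from Σ C(n,i)·p₀^i·(1−p₀)^(n−i)
p-value (one-sided, H₁ less) = 0.99154
→ bracket: p>=0.10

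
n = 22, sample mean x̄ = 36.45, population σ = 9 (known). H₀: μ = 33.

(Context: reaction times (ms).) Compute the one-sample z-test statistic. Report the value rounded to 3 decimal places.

SE = σ/√n = 9/√22 = 1.9188
z = (x̄−μ₀)/SE = (36.45−33)/1.9188 = 1.7980

test statistic = 1.798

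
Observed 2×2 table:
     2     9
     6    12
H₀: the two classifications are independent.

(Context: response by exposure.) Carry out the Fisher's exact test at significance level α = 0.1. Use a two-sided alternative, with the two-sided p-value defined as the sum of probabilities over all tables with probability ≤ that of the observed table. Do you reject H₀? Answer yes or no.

Margins: r₁=11, r₂=18, c₁=8, c₂=21, n=29
p_obs = C(11,2)·C(18,6)/C(29,8); sum pmf over tables with pmf ≤ p_obs
p-value (two-sided) = 0.67063
At α=0.1: p ≥ α → fail to reject H₀

reject H₀: no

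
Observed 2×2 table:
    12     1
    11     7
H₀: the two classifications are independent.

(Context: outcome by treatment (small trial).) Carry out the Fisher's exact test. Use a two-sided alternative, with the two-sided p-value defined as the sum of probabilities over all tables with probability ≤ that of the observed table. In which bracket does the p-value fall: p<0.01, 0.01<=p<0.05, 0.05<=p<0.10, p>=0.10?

Margins: r₁=13, r₂=18, c₁=23, c₂=8, n=31
p_obs = C(13,12)·C(18,11)/C(31,23); sum pmf over tables with pmf ≤ p_obs
p-value (two-sided) = 0.09535
→ bracket: 0.05<=p<0.10

p-value bracket: 0.05<=p<0.10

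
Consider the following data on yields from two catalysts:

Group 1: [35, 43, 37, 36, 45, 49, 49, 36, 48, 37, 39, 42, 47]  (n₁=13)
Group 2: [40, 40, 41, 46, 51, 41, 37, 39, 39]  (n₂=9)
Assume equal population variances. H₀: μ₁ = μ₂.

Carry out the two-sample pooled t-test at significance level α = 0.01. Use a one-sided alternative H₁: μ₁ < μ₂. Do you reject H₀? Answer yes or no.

x̄₁=41.769, s₁=5.388, n₁=13
x̄₂=41.556, s₂=4.304, n₂=9
s_p² = [12·5.388² + 8·4.304²]/20 = 24.8265
SE = √(s_p²·(1/13+1/9)) = 2.1606
t = (41.769−41.556)/2.1606 = 0.0989
df = 20
p-value (one-sided, H₁ less) = 0.53890
At α=0.01: p ≥ α → fail to reject H₀

reject H₀: no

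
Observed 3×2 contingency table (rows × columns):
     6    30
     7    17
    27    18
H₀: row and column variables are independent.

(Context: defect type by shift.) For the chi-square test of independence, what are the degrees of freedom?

df = (r−1)(c−1) = (3−1)·(2−1) = 2

degrees of freedom = 2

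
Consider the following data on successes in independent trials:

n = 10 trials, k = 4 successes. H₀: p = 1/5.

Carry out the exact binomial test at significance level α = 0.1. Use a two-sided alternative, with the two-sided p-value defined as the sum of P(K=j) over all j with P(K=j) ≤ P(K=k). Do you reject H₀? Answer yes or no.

reject H₀: no

Exact binomial: n=10, k=4, p₀=1/5=0.2000
P(X=j) = C(n,j)·p₀^j·(1−p₀)^(n−j); p = Σ P(X=j) over j with P(X=j) ≤ P(X=4)
p-value (two-sided) = 0.12087
At α=0.1: p ≥ α → fail to reject H₀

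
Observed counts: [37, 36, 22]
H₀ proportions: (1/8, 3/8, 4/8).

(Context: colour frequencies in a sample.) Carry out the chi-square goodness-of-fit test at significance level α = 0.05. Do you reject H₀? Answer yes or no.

n = 95; E_i = n·p_i = [11.88, 35.62, 47.50]
χ² = (37−11.88)²/11.88 + (36−35.62)²/35.62 + (22−47.50)²/47.50 = 66.8526
df = 2
p-value (upper-tail) = 0.00000
At α=0.05: p < α → reject H₀

reject H₀: yes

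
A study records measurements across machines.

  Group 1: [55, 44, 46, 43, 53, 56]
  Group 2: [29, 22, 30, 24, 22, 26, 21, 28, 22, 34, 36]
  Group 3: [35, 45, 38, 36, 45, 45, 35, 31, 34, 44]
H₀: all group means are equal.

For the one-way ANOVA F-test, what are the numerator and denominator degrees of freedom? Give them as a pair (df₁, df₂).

degrees of freedom = [2, 24]

k = 3 groups, N = 27 total
df = (k−1, N−k) = (3−1, 27−3) = (2, 24)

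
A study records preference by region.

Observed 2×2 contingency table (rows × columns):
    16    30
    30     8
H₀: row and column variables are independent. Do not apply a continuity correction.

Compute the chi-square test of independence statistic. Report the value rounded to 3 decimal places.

test statistic = 16.384

Row totals [46, 38], col totals [46, 38], n=84
χ² = (16−25.19)²/25.19 + (30−20.81)²/20.81 + (30−20.81)²/20.81 + (8−17.19)²/17.19 = 16.3844
df = 1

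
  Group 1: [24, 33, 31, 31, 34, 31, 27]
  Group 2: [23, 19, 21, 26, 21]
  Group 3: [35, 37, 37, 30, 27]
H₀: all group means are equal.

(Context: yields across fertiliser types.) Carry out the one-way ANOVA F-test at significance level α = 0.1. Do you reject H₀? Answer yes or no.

Group means [30.14, 22.00, 33.20], grand mean 28.647
SSB = Σnᵢ(x̄ᵢ−x̄)² = 340.225; SSW = ΣΣ(x−x̄ᵢ)² = 181.657
MSB = 340.225/2 = 170.1126; MSW = 181.657/14 = 12.9755
F = MSB/MSW = 13.1103
df = (2, 14)
p-value (upper-tail) = 0.00062
At α=0.1: p < α → reject H₀

reject H₀: yes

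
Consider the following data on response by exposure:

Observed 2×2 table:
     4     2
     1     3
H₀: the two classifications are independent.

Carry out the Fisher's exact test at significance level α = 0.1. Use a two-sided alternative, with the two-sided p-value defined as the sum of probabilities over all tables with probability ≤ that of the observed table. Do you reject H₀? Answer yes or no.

Margins: r₁=6, r₂=4, c₁=5, c₂=5, n=10
p_obs = C(6,4)·C(4,1)/C(10,5); sum pmf over tables with pmf ≤ p_obs
p-value (two-sided) = 0.52381
At α=0.1: p ≥ α → fail to reject H₀

reject H₀: no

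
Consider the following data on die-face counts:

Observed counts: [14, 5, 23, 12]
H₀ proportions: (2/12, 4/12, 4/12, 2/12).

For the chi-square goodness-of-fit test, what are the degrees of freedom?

degrees of freedom = 3

df = k − 1 = 4 − 1 = 3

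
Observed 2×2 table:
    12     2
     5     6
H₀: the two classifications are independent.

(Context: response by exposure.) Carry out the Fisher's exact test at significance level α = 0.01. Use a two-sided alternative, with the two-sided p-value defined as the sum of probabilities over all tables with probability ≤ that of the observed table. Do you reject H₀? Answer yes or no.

Margins: r₁=14, r₂=11, c₁=17, c₂=8, n=25
p_obs = C(14,12)·C(11,5)/C(25,17); sum pmf over tables with pmf ≤ p_obs
p-value (two-sided) = 0.08098
At α=0.01: p ≥ α → fail to reject H₀

reject H₀: no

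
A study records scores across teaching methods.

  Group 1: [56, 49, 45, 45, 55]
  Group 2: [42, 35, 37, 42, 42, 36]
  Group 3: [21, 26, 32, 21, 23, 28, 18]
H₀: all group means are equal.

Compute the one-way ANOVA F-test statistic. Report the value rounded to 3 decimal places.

test statistic = 49.292

Group means [50.00, 39.00, 24.14], grand mean 36.278
SSB = Σnᵢ(x̄ᵢ−x̄)² = 2016.754; SSW = ΣΣ(x−x̄ᵢ)² = 306.857
MSB = 2016.754/2 = 1008.3770; MSW = 306.857/15 = 20.4571
F = MSB/MSW = 49.2922
df = (2, 15)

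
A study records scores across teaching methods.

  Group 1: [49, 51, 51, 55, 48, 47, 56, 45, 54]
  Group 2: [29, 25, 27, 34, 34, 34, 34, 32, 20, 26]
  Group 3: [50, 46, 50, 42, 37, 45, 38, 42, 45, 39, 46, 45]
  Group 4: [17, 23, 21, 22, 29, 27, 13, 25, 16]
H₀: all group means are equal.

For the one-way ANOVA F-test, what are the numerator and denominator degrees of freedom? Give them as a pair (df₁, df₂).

degrees of freedom = [3, 36]

k = 4 groups, N = 40 total
df = (k−1, N−k) = (4−1, 40−4) = (3, 36)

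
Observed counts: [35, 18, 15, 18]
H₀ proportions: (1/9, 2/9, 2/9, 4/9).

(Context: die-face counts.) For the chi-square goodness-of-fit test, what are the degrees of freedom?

degrees of freedom = 3

df = k − 1 = 4 − 1 = 3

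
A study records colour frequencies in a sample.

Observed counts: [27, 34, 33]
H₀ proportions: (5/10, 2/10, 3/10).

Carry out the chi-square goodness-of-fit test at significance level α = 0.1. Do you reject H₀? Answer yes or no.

reject H₀: yes

n = 94; E_i = n·p_i = [47.00, 18.80, 28.20]
χ² = (27−47.00)²/47.00 + (34−18.80)²/18.80 + (33−28.20)²/28.20 = 21.6170
df = 2
p-value (upper-tail) = 0.00002
At α=0.1: p < α → reject H₀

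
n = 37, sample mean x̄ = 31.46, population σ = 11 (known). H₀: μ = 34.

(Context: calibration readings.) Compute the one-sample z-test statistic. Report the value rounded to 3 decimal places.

test statistic = -1.405

SE = σ/√n = 11/√37 = 1.8084
z = (x̄−μ₀)/SE = (31.46−34)/1.8084 = -1.4046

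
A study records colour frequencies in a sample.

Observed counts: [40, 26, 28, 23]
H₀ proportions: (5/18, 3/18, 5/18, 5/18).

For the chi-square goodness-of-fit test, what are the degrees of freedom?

degrees of freedom = 3

df = k − 1 = 4 − 1 = 3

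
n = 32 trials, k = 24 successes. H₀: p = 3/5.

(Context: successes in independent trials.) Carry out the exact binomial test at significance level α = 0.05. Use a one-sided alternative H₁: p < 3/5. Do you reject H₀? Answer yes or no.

Exact binomial: n=32, k=24, p₀=3/5=0.6000
P(X≤24) from Σ C(n,i)·p₀^i·(1−p₀)^(n−i)
p-value (one-sided, H₁ less) = 0.97518
At α=0.05: p ≥ α → fail to reject H₀

reject H₀: no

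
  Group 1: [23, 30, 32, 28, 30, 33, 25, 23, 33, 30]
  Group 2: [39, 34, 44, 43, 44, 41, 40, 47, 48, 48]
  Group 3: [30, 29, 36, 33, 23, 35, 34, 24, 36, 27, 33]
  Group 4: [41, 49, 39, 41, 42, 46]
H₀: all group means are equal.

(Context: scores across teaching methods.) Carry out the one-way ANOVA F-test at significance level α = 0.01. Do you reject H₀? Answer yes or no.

Group means [28.70, 42.80, 30.91, 43.00], grand mean 35.486
SSB = Σnᵢ(x̄ᵢ−x̄)² = 1564.634; SSW = ΣΣ(x−x̄ᵢ)² = 596.609
MSB = 1564.634/3 = 521.5447; MSW = 596.609/33 = 18.0791
F = MSB/MSW = 28.8480
df = (3, 33)
p-value (upper-tail) = 0.00000
At α=0.01: p < α → reject H₀

reject H₀: yes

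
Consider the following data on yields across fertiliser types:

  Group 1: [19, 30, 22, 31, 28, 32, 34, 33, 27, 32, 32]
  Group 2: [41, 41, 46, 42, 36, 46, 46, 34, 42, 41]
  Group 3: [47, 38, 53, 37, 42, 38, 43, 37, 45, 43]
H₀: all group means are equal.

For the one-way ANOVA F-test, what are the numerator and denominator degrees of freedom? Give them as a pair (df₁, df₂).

k = 3 groups, N = 31 total
df = (k−1, N−k) = (3−1, 31−3) = (2, 28)

degrees of freedom = [2, 28]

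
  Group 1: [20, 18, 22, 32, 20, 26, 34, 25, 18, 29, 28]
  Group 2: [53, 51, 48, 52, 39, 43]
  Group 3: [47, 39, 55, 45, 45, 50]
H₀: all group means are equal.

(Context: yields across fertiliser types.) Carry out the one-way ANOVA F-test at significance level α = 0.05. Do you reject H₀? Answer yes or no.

reject H₀: yes

Group means [24.73, 47.67, 46.83], grand mean 36.478
SSB = Σnᵢ(x̄ᵢ−x̄)² = 2913.391; SSW = ΣΣ(x−x̄ᵢ)² = 612.348
MSB = 2913.391/2 = 1456.6953; MSW = 612.348/20 = 30.6174
F = MSB/MSW = 47.5773
df = (2, 20)
p-value (upper-tail) = 0.00000
At α=0.05: p < α → reject H₀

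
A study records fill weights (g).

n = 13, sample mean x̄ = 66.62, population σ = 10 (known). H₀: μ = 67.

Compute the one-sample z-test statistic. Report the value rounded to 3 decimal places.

test statistic = -0.137

SE = σ/√n = 10/√13 = 2.7735
z = (x̄−μ₀)/SE = (66.62−67)/2.7735 = -0.1370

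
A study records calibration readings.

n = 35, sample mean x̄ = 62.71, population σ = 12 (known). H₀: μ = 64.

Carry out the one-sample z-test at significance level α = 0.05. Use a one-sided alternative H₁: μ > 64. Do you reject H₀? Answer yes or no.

SE = σ/√n = 12/√35 = 2.0284
z = (x̄−μ₀)/SE = (62.71−64)/2.0284 = -0.6360
p-value (one-sided, H₁ greater) = 0.73760
At α=0.05: p ≥ α → fail to reject H₀

reject H₀: no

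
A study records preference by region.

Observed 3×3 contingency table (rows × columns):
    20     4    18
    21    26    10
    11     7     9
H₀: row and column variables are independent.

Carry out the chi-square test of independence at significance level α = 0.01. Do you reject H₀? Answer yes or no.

Row totals [42, 57, 27], col totals [52, 37, 37], n=126
χ² = (20−17.33)²/17.33 + (4−12.33)²/12.33 + (18−12.33)²/12.33 + (21−23.52)²/23.52 + (26−16.74)²/16.74 + (10−16.74)²/16.74 + (11−11.14)²/11.14 + (7−7.93)²/7.93 + (9−7.93)²/7.93 = 17.0081
df = 4
p-value (upper-tail) = 0.00193
At α=0.01: p < α → reject H₀

reject H₀: yes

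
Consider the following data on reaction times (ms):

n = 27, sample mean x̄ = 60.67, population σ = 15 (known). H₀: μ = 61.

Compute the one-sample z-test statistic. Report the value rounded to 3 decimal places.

test statistic = -0.114

SE = σ/√n = 15/√27 = 2.8868
z = (x̄−μ₀)/SE = (60.67−61)/2.8868 = -0.1143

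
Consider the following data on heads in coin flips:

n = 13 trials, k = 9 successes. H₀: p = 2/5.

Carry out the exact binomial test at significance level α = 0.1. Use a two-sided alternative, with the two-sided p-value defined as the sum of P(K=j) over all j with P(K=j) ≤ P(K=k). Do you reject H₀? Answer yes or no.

Exact binomial: n=13, k=9, p₀=2/5=0.4000
P(X=j) = C(n,j)·p₀^j·(1−p₀)^(n−j); p = Σ P(X=j) over j with P(X=j) ≤ P(X=9)
p-value (two-sided) = 0.04471
At α=0.1: p < α → reject H₀

reject H₀: yes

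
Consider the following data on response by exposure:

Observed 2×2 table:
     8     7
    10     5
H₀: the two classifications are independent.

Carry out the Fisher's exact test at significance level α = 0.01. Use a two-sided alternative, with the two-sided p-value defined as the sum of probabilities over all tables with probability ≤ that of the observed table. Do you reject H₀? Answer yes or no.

reject H₀: no

Margins: r₁=15, r₂=15, c₁=18, c₂=12, n=30
p_obs = C(15,8)·C(15,10)/C(30,18); sum pmf over tables with pmf ≤ p_obs
p-value (two-sided) = 0.71038
At α=0.01: p ≥ α → fail to reject H₀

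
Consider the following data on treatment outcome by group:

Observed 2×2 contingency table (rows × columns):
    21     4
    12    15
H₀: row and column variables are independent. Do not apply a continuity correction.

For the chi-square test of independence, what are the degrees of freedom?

df = (r−1)(c−1) = (2−1)·(2−1) = 1

degrees of freedom = 1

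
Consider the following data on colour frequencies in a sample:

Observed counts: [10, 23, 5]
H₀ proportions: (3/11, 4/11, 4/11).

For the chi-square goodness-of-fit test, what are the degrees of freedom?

degrees of freedom = 2

df = k − 1 = 3 − 1 = 2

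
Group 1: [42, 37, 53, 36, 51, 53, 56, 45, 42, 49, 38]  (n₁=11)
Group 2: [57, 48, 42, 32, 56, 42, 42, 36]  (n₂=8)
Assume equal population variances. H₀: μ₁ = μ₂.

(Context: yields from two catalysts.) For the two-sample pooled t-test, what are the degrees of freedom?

degrees of freedom = 17

df = n₁ + n₂ − 2 = 11 + 8 − 2 = 17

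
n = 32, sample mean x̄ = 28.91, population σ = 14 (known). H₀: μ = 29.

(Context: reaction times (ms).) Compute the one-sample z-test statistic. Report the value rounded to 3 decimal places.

SE = σ/√n = 14/√32 = 2.4749
z = (x̄−μ₀)/SE = (28.91−29)/2.4749 = -0.0364

test statistic = -0.036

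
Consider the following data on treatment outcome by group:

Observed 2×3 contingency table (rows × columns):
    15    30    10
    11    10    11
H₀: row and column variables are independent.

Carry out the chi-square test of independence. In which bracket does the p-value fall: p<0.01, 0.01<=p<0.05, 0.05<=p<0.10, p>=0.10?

p-value bracket: 0.05<=p<0.10

Row totals [55, 32], col totals [26, 40, 21], n=87
χ² = (15−16.44)²/16.44 + (30−25.29)²/25.29 + (10−13.28)²/13.28 + (11−9.56)²/9.56 + (10−14.71)²/14.71 + (11−7.72)²/7.72 = 4.9269
df = 2
p-value (upper-tail) = 0.08514
→ bracket: 0.05<=p<0.10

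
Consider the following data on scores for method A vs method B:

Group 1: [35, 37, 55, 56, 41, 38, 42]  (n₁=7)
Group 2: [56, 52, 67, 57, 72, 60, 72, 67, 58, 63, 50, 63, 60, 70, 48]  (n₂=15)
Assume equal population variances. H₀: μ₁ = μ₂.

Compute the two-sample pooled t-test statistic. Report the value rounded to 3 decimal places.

test statistic = -4.822

x̄₁=43.429, s₁=8.580, n₁=7
x̄₂=61.000, s₂=7.681, n₂=15
s_p² = [6·8.580² + 14·7.681²]/20 = 63.3857
SE = √(s_p²·(1/7+1/15)) = 3.6443
t = (43.429−61.000)/3.6443 = -4.8216
df = 20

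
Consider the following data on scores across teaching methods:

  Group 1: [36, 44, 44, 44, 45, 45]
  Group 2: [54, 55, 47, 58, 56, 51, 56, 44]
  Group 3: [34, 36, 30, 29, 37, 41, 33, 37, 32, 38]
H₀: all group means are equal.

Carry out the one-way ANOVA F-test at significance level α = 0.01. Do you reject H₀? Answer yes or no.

reject H₀: yes

Group means [43.00, 52.62, 34.70], grand mean 42.750
SSB = Σnᵢ(x̄ᵢ−x̄)² = 1428.525; SSW = ΣΣ(x−x̄ᵢ)² = 355.975
MSB = 1428.525/2 = 714.2625; MSW = 355.975/21 = 16.9512
F = MSB/MSW = 42.1364
df = (2, 21)
p-value (upper-tail) = 0.00000
At α=0.01: p < α → reject H₀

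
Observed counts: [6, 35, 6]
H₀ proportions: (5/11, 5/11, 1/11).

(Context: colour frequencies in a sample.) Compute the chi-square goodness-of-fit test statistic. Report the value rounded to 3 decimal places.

n = 47; E_i = n·p_i = [21.36, 21.36, 4.27]
χ² = (6−21.36)²/21.36 + (35−21.36)²/21.36 + (6−4.27)²/4.27 = 20.4511
df = 2

test statistic = 20.451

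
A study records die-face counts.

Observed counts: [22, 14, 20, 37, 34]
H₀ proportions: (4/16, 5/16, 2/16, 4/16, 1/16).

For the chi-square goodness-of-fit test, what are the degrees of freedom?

df = k − 1 = 5 − 1 = 4

degrees of freedom = 4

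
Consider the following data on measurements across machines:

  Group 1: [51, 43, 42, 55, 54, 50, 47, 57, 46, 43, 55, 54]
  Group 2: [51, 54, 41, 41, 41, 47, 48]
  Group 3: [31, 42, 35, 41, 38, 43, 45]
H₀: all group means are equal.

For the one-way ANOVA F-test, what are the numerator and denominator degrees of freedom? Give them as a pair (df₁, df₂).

k = 3 groups, N = 26 total
df = (k−1, N−k) = (3−1, 26−3) = (2, 23)

degrees of freedom = [2, 23]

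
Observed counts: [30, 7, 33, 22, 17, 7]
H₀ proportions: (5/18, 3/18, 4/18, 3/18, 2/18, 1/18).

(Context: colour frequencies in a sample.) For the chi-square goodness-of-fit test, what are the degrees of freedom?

df = k − 1 = 6 − 1 = 5

degrees of freedom = 5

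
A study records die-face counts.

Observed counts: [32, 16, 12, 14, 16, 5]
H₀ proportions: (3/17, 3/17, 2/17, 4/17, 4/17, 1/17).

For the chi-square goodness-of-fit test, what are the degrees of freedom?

degrees of freedom = 5

df = k − 1 = 6 − 1 = 5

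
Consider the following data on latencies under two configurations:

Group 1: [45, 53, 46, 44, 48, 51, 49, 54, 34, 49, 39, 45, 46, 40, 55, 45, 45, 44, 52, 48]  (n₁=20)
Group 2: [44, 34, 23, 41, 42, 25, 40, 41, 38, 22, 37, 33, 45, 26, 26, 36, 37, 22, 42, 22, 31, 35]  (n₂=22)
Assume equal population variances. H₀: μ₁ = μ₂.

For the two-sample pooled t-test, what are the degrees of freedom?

degrees of freedom = 40

df = n₁ + n₂ − 2 = 20 + 22 − 2 = 40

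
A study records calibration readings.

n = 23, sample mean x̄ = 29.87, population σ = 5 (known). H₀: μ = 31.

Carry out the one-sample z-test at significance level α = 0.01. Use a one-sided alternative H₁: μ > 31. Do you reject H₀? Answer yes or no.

reject H₀: no

SE = σ/√n = 5/√23 = 1.0426
z = (x̄−μ₀)/SE = (29.87−31)/1.0426 = -1.0839
p-value (one-sided, H₁ greater) = 0.86079
At α=0.01: p ≥ α → fail to reject H₀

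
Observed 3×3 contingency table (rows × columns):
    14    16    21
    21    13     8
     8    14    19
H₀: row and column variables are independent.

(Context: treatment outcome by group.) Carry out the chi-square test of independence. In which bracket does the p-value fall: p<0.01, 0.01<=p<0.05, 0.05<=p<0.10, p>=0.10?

Row totals [51, 42, 41], col totals [43, 43, 48], n=134
χ² = (14−16.37)²/16.37 + (16−16.37)²/16.37 + (21−18.27)²/18.27 + (21−13.48)²/13.48 + (13−13.48)²/13.48 + (8−15.04)²/15.04 + (8−13.16)²/13.16 + (14−13.16)²/13.16 + (19−14.69)²/14.69 = 11.6148
df = 4
p-value (upper-tail) = 0.02046
→ bracket: 0.01<=p<0.05

p-value bracket: 0.01<=p<0.05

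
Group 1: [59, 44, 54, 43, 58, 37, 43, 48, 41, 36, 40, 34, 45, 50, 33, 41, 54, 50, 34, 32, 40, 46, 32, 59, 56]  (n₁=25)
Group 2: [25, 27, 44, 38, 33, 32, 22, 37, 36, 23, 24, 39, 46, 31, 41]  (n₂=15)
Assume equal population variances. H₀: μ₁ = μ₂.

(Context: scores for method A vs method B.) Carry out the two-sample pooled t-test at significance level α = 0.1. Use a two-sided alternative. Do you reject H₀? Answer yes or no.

x̄₁=44.360, s₁=8.789, n₁=25
x̄₂=33.200, s₂=7.775, n₂=15
s_p² = [24·8.789² + 14·7.775²]/38 = 71.0568
SE = √(s_p²·(1/25+1/15)) = 2.7531
t = (44.360−33.200)/2.7531 = 4.0537
df = 38
p-value (two-sided) = 0.00024
At α=0.1: p < α → reject H₀

reject H₀: yes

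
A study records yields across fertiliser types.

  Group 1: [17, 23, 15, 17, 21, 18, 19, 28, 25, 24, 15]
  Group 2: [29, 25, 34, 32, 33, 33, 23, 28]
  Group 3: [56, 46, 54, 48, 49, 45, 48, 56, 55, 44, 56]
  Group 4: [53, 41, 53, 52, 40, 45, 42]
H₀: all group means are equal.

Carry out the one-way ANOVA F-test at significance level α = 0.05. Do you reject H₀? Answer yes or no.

reject H₀: yes

Group means [20.18, 29.62, 50.64, 46.57], grand mean 36.270
SSB = Σnᵢ(x̄ᵢ−x̄)² = 6213.526; SSW = ΣΣ(x−x̄ᵢ)² = 743.771
MSB = 6213.526/3 = 2071.1754; MSW = 743.771/33 = 22.5385
F = MSB/MSW = 91.8949
df = (3, 33)
p-value (upper-tail) = 0.00000
At α=0.05: p < α → reject H₀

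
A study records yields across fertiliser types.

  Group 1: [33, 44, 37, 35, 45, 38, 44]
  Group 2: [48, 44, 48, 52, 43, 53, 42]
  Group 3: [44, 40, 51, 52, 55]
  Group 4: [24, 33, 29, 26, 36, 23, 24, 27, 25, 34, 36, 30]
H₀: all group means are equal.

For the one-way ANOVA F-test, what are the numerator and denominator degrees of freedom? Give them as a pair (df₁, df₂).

k = 4 groups, N = 31 total
df = (k−1, N−k) = (4−1, 31−4) = (3, 27)

degrees of freedom = [3, 27]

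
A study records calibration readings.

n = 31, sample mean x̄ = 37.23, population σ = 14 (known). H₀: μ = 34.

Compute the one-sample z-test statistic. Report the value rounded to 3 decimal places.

SE = σ/√n = 14/√31 = 2.5145
z = (x̄−μ₀)/SE = (37.23−34)/2.5145 = 1.2846

test statistic = 1.285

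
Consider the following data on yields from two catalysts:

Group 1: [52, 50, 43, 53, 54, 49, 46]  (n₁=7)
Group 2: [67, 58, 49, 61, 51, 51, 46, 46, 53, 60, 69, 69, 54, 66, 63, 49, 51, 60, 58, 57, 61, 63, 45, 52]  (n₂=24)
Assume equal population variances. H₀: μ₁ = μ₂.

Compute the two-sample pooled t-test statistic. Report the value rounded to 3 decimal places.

x̄₁=49.571, s₁=3.952, n₁=7
x̄₂=56.625, s₂=7.406, n₂=24
s_p² = [6·3.952² + 23·7.406²]/29 = 46.7358
SE = √(s_p²·(1/7+1/24)) = 2.9366
t = (49.571−56.625)/2.9366 = -2.4019
df = 29

test statistic = -2.402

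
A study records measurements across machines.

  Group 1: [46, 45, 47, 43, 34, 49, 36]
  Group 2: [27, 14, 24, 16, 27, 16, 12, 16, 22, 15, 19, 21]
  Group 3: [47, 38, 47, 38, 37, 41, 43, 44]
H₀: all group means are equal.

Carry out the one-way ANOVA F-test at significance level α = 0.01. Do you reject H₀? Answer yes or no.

reject H₀: yes

Group means [42.86, 19.08, 41.88], grand mean 32.000
SSB = Σnᵢ(x̄ᵢ−x̄)² = 3607.351; SSW = ΣΣ(x−x̄ᵢ)² = 590.649
MSB = 3607.351/2 = 1803.6756; MSW = 590.649/24 = 24.6104
F = MSB/MSW = 73.2893
df = (2, 24)
p-value (upper-tail) = 0.00000
At α=0.01: p < α → reject H₀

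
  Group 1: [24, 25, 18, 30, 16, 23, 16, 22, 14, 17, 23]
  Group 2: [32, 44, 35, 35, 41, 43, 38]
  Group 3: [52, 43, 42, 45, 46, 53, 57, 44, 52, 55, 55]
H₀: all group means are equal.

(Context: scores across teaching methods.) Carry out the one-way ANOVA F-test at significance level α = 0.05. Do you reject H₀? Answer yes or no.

reject H₀: yes

Group means [20.73, 38.29, 49.45], grand mean 35.862
SSB = Σnᵢ(x̄ᵢ−x̄)² = 4593.111; SSW = ΣΣ(x−x̄ᵢ)² = 664.338
MSB = 4593.111/2 = 2296.5553; MSW = 664.338/26 = 25.5514
F = MSB/MSW = 89.8797
df = (2, 26)
p-value (upper-tail) = 0.00000
At α=0.05: p < α → reject H₀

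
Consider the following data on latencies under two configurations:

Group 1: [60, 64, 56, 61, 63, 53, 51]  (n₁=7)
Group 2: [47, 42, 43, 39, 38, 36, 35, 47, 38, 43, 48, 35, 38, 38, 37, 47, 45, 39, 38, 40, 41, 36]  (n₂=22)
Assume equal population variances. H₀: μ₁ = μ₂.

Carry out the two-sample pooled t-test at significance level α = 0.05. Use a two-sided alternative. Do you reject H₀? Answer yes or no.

x̄₁=58.286, s₁=5.024, n₁=7
x̄₂=40.455, s₂=4.183, n₂=22
s_p² = [6·5.024² + 21·4.183²]/27 = 19.2179
SE = √(s_p²·(1/7+1/22)) = 1.9024
t = (58.286−40.455)/1.9024 = 9.3732
df = 27
p-value (two-sided) = 0.00000
At α=0.05: p < α → reject H₀

reject H₀: yes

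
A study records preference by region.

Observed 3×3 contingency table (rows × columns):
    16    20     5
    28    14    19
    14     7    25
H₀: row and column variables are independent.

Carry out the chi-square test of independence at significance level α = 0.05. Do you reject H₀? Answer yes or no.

reject H₀: yes

Row totals [41, 61, 46], col totals [58, 41, 49], n=148
χ² = (16−16.07)²/16.07 + (20−11.36)²/11.36 + (5−13.57)²/13.57 + (28−23.91)²/23.91 + (14−16.90)²/16.90 + (19−20.20)²/20.20 + (14−18.03)²/18.03 + (7−12.74)²/12.74 + (25−15.23)²/15.23 = 23.0168
df = 4
p-value (upper-tail) = 0.00013
At α=0.05: p < α → reject H₀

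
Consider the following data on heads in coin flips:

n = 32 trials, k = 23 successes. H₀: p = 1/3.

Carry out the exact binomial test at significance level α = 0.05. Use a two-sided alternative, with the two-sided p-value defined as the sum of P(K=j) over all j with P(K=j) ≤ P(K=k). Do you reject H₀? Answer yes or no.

Exact binomial: n=32, k=23, p₀=1/3=0.3333
P(X=j) = C(n,j)·p₀^j·(1−p₀)^(n−j); p = Σ P(X=j) over j with P(X=j) ≤ P(X=23)
p-value (two-sided) = 0.00001
At α=0.05: p < α → reject H₀

reject H₀: yes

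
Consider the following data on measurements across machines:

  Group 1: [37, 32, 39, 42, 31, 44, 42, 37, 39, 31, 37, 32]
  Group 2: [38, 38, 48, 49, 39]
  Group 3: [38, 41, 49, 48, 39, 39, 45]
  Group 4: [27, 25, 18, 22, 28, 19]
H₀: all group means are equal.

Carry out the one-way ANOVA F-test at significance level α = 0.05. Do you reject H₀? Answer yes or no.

Group means [36.92, 42.40, 42.71, 23.17], grand mean 36.433
SSB = Σnᵢ(x̄ᵢ−x̄)² = 1512.988; SSW = ΣΣ(x−x̄ᵢ)² = 566.379
MSB = 1512.988/3 = 504.3294; MSW = 566.379/26 = 21.7838
F = MSB/MSW = 23.1516
df = (3, 26)
p-value (upper-tail) = 0.00000
At α=0.05: p < α → reject H₀

reject H₀: yes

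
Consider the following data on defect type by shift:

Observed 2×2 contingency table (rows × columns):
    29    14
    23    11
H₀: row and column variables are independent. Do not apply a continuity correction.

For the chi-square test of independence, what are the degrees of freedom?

degrees of freedom = 1

df = (r−1)(c−1) = (2−1)·(2−1) = 1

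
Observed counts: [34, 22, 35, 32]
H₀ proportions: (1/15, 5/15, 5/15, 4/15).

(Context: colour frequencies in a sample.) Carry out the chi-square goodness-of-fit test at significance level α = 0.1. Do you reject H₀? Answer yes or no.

reject H₀: yes

n = 123; E_i = n·p_i = [8.20, 41.00, 41.00, 32.80]
χ² = (34−8.20)²/8.20 + (22−41.00)²/41.00 + (35−41.00)²/41.00 + (32−32.80)²/32.80 = 90.8780
df = 3
p-value (upper-tail) = 0.00000
At α=0.1: p < α → reject H₀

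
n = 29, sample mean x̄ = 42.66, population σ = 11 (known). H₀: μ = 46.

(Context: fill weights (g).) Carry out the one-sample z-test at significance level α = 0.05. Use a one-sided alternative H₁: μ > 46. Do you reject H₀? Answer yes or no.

reject H₀: no

SE = σ/√n = 11/√29 = 2.0426
z = (x̄−μ₀)/SE = (42.66−46)/2.0426 = -1.6351
p-value (one-sided, H₁ greater) = 0.94899
At α=0.05: p ≥ α → fail to reject H₀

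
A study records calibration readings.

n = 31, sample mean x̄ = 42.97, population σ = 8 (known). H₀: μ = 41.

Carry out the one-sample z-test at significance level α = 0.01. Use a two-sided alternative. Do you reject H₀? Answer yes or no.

reject H₀: no

SE = σ/√n = 8/√31 = 1.4368
z = (x̄−μ₀)/SE = (42.97−41)/1.4368 = 1.3711
p-value (two-sided) = 0.17036
At α=0.01: p ≥ α → fail to reject H₀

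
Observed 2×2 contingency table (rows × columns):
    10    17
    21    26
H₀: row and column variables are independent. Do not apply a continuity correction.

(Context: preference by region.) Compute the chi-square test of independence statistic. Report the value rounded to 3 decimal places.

test statistic = 0.412

Row totals [27, 47], col totals [31, 43], n=74
χ² = (10−11.31)²/11.31 + (17−15.69)²/15.69 + (21−19.69)²/19.69 + (26−27.31)²/27.31 = 0.4116
df = 1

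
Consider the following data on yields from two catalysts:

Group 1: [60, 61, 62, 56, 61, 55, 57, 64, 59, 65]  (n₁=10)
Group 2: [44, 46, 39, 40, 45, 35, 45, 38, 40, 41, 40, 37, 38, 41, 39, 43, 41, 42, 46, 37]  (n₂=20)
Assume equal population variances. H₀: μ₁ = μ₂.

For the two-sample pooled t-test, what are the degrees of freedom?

degrees of freedom = 28

df = n₁ + n₂ − 2 = 10 + 20 − 2 = 28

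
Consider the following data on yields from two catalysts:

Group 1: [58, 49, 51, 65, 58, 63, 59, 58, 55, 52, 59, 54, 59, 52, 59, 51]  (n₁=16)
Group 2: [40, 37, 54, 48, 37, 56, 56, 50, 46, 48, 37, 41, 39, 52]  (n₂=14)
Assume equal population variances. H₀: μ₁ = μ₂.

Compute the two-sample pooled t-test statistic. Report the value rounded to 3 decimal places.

test statistic = 4.871

x̄₁=56.375, s₁=4.559, n₁=16
x̄₂=45.786, s₂=7.213, n₂=14
s_p² = [15·4.559² + 13·7.213²]/28 = 35.2895
SE = √(s_p²·(1/16+1/14)) = 2.1740
t = (56.375−45.786)/2.1740 = 4.8709
df = 28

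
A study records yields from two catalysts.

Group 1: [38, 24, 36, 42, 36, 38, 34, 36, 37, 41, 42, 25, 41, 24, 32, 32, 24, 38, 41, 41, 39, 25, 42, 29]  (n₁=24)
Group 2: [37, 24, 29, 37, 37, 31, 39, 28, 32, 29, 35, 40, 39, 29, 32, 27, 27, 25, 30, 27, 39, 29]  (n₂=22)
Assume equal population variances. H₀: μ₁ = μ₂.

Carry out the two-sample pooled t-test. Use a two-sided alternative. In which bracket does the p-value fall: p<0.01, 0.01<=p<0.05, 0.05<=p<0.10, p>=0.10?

x̄₁=34.875, s₁=6.456, n₁=24
x̄₂=31.909, s₂=5.070, n₂=22
s_p² = [23·6.456² + 21·5.070²]/44 = 34.0555
SE = √(s_p²·(1/24+1/22)) = 1.7225
t = (34.875−31.909)/1.7225 = 1.7219
df = 44
p-value (two-sided) = 0.09212
→ bracket: 0.05<=p<0.10

p-value bracket: 0.05<=p<0.10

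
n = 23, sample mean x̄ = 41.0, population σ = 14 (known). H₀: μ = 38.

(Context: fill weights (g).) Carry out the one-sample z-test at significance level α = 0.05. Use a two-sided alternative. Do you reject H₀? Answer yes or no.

reject H₀: no

SE = σ/√n = 14/√23 = 2.9192
z = (x̄−μ₀)/SE = (41.0−38)/2.9192 = 1.0277
p-value (two-sided) = 0.30410
At α=0.05: p ≥ α → fail to reject H₀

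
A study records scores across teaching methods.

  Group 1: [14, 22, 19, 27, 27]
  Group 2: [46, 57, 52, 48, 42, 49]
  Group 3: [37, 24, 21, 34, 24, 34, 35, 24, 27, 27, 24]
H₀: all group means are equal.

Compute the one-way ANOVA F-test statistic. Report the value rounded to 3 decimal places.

Group means [21.80, 49.00, 28.27], grand mean 32.455
SSB = Σnᵢ(x̄ᵢ−x̄)² = 2402.473; SSW = ΣΣ(x−x̄ᵢ)² = 570.982
MSB = 2402.473/2 = 1201.2364; MSW = 570.982/19 = 30.0517
F = MSB/MSW = 39.9724
df = (2, 19)

test statistic = 39.972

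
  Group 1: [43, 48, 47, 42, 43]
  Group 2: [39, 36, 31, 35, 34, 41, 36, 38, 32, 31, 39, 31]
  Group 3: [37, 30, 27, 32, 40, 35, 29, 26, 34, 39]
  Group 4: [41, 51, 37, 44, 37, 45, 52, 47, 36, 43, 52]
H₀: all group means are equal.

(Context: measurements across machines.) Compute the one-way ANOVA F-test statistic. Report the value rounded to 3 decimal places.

Group means [44.60, 35.25, 32.90, 44.09], grand mean 38.421
SSB = Σnᵢ(x̄ᵢ−x̄)² = 970.004; SSW = ΣΣ(x−x̄ᵢ)² = 741.259
MSB = 970.004/3 = 323.3347; MSW = 741.259/34 = 21.8017
F = MSB/MSW = 14.8307
df = (3, 34)

test statistic = 14.831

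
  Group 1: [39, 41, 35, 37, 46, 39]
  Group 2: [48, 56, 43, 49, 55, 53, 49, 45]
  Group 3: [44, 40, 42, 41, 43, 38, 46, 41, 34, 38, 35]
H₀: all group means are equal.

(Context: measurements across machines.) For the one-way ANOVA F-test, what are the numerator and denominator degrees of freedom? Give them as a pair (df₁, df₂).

k = 3 groups, N = 25 total
df = (k−1, N−k) = (3−1, 25−3) = (2, 22)

degrees of freedom = [2, 22]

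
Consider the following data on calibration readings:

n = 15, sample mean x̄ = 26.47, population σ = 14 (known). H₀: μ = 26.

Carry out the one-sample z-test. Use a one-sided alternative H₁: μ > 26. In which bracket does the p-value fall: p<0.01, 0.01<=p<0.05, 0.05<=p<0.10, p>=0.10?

SE = σ/√n = 14/√15 = 3.6148
z = (x̄−μ₀)/SE = (26.47−26)/3.6148 = 0.1300
p-value (one-sided, H₁ greater) = 0.44827
→ bracket: p>=0.10

p-value bracket: p>=0.10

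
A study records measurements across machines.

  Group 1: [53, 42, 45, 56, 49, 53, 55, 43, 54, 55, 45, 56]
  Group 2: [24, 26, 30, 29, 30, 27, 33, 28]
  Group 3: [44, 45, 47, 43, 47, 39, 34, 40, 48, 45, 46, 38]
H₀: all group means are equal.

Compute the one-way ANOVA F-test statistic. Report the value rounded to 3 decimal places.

test statistic = 59.404

Group means [50.50, 28.38, 43.00], grand mean 42.156
SSB = Σnᵢ(x̄ᵢ−x̄)² = 2363.344; SSW = ΣΣ(x−x̄ᵢ)² = 576.875
MSB = 2363.344/2 = 1181.6719; MSW = 576.875/29 = 19.8922
F = MSB/MSW = 59.4037
df = (2, 29)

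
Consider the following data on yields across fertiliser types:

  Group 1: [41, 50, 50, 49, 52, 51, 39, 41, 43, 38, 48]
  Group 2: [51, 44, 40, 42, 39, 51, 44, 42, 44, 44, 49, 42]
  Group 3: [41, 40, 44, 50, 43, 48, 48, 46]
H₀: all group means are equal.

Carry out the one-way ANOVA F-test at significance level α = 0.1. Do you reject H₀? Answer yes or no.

reject H₀: no

Group means [45.64, 44.33, 45.00], grand mean 44.968
SSB = Σnᵢ(x̄ᵢ−x̄)² = 9.756; SSW = ΣΣ(x−x̄ᵢ)² = 541.212
MSB = 9.756/2 = 4.8778; MSW = 541.212/28 = 19.3290
F = MSB/MSW = 0.2524
df = (2, 28)
p-value (upper-tail) = 0.77872
At α=0.1: p ≥ α → fail to reject H₀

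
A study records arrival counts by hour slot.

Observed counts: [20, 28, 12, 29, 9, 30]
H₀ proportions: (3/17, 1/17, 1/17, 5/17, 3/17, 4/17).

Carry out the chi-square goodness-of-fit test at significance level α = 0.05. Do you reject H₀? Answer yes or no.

reject H₀: yes

n = 128; E_i = n·p_i = [22.59, 7.53, 7.53, 37.65, 22.59, 30.12]
χ² = (20−22.59)²/22.59 + (28−7.53)²/7.53 + (12−7.53)²/7.53 + (29−37.65)²/37.65 + (9−22.59)²/22.59 + (30−30.12)²/30.12 = 68.7661
df = 5
p-value (upper-tail) = 0.00000
At α=0.05: p < α → reject H₀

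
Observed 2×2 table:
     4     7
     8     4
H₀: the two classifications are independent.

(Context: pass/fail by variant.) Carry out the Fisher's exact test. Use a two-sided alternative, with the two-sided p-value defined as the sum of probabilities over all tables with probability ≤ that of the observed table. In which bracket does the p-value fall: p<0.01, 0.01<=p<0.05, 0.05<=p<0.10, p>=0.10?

p-value bracket: p>=0.10

Margins: r₁=11, r₂=12, c₁=12, c₂=11, n=23
p_obs = C(11,4)·C(12,8)/C(23,12); sum pmf over tables with pmf ≤ p_obs
p-value (two-sided) = 0.22035
→ bracket: p>=0.10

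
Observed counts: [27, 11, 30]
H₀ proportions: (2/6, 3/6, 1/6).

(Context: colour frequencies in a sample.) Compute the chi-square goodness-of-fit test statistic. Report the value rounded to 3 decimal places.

n = 68; E_i = n·p_i = [22.67, 34.00, 11.33]
χ² = (27−22.67)²/22.67 + (11−34.00)²/34.00 + (30−11.33)²/11.33 = 47.1324
df = 2

test statistic = 47.132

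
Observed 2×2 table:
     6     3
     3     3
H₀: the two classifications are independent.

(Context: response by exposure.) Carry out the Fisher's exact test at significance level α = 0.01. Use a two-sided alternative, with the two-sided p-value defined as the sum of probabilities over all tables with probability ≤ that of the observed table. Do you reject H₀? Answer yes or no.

reject H₀: no

Margins: r₁=9, r₂=6, c₁=9, c₂=6, n=15
p_obs = C(9,6)·C(6,3)/C(15,9); sum pmf over tables with pmf ≤ p_obs
p-value (two-sided) = 0.62238
At α=0.01: p ≥ α → fail to reject H₀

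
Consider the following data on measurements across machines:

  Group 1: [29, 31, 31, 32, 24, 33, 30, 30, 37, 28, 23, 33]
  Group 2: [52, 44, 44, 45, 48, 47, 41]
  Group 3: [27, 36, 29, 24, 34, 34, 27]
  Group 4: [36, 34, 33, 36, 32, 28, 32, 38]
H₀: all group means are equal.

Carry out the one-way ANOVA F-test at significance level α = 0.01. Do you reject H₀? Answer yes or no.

reject H₀: yes

Group means [30.08, 45.86, 30.14, 33.62], grand mean 34.176
SSB = Σnᵢ(x̄ᵢ−x̄)² = 1272.435; SSW = ΣΣ(x−x̄ᵢ)² = 428.506
MSB = 1272.435/3 = 424.1451; MSW = 428.506/30 = 14.2835
F = MSB/MSW = 29.6947
df = (3, 30)
p-value (upper-tail) = 0.00000
At α=0.01: p < α → reject H₀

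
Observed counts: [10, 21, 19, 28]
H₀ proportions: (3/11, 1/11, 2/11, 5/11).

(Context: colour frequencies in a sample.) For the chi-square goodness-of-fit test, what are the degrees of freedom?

df = k − 1 = 4 − 1 = 3

degrees of freedom = 3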